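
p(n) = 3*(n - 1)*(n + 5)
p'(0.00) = 12.00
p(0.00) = -15.00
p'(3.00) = 30.00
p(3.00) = 48.00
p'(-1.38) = 3.72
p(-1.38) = -25.85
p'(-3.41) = -8.46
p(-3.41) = -21.04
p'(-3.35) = -8.10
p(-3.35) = -21.53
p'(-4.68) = -16.08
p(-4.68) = -5.45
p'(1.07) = 18.42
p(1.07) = 1.27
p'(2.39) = 26.34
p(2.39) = 30.82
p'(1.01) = 18.06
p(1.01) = 0.18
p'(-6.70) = -28.20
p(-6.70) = 39.27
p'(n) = 6*n + 12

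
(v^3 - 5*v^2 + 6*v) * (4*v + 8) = 4*v^4 - 12*v^3 - 16*v^2 + 48*v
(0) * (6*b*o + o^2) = 0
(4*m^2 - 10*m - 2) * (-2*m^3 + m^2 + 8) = -8*m^5 + 24*m^4 - 6*m^3 + 30*m^2 - 80*m - 16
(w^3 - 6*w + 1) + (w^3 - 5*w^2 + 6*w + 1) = 2*w^3 - 5*w^2 + 2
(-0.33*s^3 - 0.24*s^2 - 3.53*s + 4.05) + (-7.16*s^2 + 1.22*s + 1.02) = -0.33*s^3 - 7.4*s^2 - 2.31*s + 5.07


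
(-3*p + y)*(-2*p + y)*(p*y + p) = 6*p^3*y + 6*p^3 - 5*p^2*y^2 - 5*p^2*y + p*y^3 + p*y^2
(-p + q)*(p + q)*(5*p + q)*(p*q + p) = -5*p^4*q - 5*p^4 - p^3*q^2 - p^3*q + 5*p^2*q^3 + 5*p^2*q^2 + p*q^4 + p*q^3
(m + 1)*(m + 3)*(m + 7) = m^3 + 11*m^2 + 31*m + 21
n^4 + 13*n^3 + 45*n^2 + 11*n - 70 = (n - 1)*(n + 2)*(n + 5)*(n + 7)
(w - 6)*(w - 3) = w^2 - 9*w + 18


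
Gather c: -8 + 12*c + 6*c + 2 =18*c - 6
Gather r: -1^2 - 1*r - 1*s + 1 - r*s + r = -r*s - s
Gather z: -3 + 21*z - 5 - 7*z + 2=14*z - 6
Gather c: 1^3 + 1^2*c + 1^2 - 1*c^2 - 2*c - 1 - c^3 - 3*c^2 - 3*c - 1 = -c^3 - 4*c^2 - 4*c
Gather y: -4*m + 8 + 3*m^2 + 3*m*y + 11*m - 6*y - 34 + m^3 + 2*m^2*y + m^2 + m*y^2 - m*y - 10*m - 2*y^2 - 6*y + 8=m^3 + 4*m^2 - 3*m + y^2*(m - 2) + y*(2*m^2 + 2*m - 12) - 18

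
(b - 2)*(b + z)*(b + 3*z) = b^3 + 4*b^2*z - 2*b^2 + 3*b*z^2 - 8*b*z - 6*z^2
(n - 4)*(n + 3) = n^2 - n - 12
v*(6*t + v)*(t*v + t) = 6*t^2*v^2 + 6*t^2*v + t*v^3 + t*v^2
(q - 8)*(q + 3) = q^2 - 5*q - 24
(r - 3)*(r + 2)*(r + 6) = r^3 + 5*r^2 - 12*r - 36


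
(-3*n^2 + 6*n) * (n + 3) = -3*n^3 - 3*n^2 + 18*n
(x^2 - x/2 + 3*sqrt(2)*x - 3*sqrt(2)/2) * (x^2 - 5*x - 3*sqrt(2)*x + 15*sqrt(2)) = x^4 - 11*x^3/2 - 31*x^2/2 + 99*x - 45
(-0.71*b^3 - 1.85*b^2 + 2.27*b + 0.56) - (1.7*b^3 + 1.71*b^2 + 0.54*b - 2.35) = -2.41*b^3 - 3.56*b^2 + 1.73*b + 2.91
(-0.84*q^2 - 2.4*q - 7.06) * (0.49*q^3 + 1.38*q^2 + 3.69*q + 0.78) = -0.4116*q^5 - 2.3352*q^4 - 9.871*q^3 - 19.254*q^2 - 27.9234*q - 5.5068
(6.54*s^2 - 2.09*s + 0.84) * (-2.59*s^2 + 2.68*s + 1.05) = -16.9386*s^4 + 22.9403*s^3 - 0.909799999999999*s^2 + 0.0566999999999998*s + 0.882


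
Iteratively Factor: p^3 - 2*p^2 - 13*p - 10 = (p + 1)*(p^2 - 3*p - 10) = (p - 5)*(p + 1)*(p + 2)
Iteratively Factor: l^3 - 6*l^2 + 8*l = (l)*(l^2 - 6*l + 8) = l*(l - 2)*(l - 4)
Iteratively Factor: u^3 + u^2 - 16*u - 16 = (u - 4)*(u^2 + 5*u + 4) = (u - 4)*(u + 1)*(u + 4)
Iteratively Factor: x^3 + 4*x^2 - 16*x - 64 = (x + 4)*(x^2 - 16) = (x + 4)^2*(x - 4)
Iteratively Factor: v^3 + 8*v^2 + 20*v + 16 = (v + 4)*(v^2 + 4*v + 4) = (v + 2)*(v + 4)*(v + 2)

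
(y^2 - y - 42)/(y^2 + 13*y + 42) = (y - 7)/(y + 7)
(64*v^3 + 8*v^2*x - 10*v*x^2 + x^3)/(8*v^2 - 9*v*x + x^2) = (-8*v^2 - 2*v*x + x^2)/(-v + x)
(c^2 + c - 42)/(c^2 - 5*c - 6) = (c + 7)/(c + 1)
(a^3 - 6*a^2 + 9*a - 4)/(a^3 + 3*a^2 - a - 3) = (a^2 - 5*a + 4)/(a^2 + 4*a + 3)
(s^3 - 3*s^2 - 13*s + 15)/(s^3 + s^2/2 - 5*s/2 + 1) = 2*(s^2 - 2*s - 15)/(2*s^2 + 3*s - 2)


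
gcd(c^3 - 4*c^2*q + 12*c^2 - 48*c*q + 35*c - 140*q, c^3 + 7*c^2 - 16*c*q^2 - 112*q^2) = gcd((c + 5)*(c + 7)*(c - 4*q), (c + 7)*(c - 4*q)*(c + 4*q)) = -c^2 + 4*c*q - 7*c + 28*q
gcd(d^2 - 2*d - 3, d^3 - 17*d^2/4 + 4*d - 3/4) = d - 3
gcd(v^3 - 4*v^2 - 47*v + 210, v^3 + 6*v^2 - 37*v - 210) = v^2 + v - 42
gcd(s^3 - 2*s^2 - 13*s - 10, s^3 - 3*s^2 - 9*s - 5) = s^2 - 4*s - 5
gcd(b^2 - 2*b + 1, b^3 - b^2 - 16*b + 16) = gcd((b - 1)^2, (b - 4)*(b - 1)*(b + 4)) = b - 1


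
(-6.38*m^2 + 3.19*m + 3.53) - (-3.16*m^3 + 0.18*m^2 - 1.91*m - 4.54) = 3.16*m^3 - 6.56*m^2 + 5.1*m + 8.07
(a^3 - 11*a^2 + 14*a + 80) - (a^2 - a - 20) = a^3 - 12*a^2 + 15*a + 100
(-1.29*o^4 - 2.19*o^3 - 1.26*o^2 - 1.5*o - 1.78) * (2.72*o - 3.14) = -3.5088*o^5 - 1.9062*o^4 + 3.4494*o^3 - 0.1236*o^2 - 0.131600000000001*o + 5.5892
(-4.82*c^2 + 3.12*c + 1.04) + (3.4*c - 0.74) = -4.82*c^2 + 6.52*c + 0.3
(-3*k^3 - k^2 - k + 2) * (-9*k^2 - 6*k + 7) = 27*k^5 + 27*k^4 - 6*k^3 - 19*k^2 - 19*k + 14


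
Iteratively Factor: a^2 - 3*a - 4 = (a + 1)*(a - 4)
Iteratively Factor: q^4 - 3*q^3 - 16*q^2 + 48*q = (q)*(q^3 - 3*q^2 - 16*q + 48) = q*(q - 3)*(q^2 - 16) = q*(q - 4)*(q - 3)*(q + 4)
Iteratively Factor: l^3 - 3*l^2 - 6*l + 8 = (l - 1)*(l^2 - 2*l - 8) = (l - 1)*(l + 2)*(l - 4)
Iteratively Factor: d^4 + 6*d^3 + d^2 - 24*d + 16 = (d + 4)*(d^3 + 2*d^2 - 7*d + 4) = (d - 1)*(d + 4)*(d^2 + 3*d - 4) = (d - 1)*(d + 4)^2*(d - 1)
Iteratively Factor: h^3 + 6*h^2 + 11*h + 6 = (h + 1)*(h^2 + 5*h + 6) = (h + 1)*(h + 3)*(h + 2)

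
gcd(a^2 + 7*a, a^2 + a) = a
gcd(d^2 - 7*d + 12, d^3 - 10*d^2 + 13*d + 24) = d - 3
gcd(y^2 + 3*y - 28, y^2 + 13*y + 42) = y + 7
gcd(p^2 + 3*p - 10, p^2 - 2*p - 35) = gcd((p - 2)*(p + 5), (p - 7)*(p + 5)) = p + 5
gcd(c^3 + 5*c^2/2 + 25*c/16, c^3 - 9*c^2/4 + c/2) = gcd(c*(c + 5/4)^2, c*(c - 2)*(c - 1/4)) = c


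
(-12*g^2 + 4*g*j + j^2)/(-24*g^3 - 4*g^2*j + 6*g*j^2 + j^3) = 1/(2*g + j)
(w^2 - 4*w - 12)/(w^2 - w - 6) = (w - 6)/(w - 3)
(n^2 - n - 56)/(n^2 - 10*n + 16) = (n + 7)/(n - 2)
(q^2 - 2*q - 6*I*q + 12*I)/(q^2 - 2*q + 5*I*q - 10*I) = (q - 6*I)/(q + 5*I)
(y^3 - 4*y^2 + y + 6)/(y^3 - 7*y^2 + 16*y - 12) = (y + 1)/(y - 2)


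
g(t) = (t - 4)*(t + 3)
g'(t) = 2*t - 1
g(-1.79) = -7.01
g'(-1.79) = -4.58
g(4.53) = 3.99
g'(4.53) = 8.06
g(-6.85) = 41.77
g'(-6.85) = -14.70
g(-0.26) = -11.67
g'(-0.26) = -1.52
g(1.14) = -11.84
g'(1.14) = 1.28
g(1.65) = -10.93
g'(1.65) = 2.30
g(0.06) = -12.06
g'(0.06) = -0.88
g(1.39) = -11.46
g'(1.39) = 1.78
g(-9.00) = 78.00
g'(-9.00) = -19.00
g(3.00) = -6.00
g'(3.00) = 5.00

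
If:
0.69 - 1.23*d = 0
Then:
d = 0.56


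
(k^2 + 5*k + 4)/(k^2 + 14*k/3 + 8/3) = 3*(k + 1)/(3*k + 2)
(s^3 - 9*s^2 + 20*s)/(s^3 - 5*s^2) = (s - 4)/s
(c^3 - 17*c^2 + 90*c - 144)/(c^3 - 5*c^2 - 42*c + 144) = (c - 6)/(c + 6)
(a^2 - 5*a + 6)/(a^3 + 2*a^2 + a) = (a^2 - 5*a + 6)/(a*(a^2 + 2*a + 1))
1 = 1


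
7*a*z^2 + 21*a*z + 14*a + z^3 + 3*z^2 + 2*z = (7*a + z)*(z + 1)*(z + 2)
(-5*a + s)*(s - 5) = -5*a*s + 25*a + s^2 - 5*s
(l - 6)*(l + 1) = l^2 - 5*l - 6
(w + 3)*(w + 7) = w^2 + 10*w + 21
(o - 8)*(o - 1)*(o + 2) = o^3 - 7*o^2 - 10*o + 16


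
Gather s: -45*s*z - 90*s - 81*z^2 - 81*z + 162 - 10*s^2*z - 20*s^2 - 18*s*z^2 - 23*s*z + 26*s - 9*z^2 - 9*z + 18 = s^2*(-10*z - 20) + s*(-18*z^2 - 68*z - 64) - 90*z^2 - 90*z + 180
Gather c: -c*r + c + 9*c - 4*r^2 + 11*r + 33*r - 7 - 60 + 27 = c*(10 - r) - 4*r^2 + 44*r - 40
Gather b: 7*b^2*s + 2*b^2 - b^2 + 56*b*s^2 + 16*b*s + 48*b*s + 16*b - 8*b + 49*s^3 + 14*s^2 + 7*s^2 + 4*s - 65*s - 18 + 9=b^2*(7*s + 1) + b*(56*s^2 + 64*s + 8) + 49*s^3 + 21*s^2 - 61*s - 9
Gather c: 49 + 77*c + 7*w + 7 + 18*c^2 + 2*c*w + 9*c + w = 18*c^2 + c*(2*w + 86) + 8*w + 56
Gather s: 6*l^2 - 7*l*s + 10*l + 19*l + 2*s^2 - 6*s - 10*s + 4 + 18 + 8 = 6*l^2 + 29*l + 2*s^2 + s*(-7*l - 16) + 30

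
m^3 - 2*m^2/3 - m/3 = m*(m - 1)*(m + 1/3)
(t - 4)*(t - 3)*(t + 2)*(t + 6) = t^4 + t^3 - 32*t^2 + 12*t + 144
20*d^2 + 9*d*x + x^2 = (4*d + x)*(5*d + x)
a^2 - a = a*(a - 1)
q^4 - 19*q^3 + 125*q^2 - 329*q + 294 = (q - 7)^2*(q - 3)*(q - 2)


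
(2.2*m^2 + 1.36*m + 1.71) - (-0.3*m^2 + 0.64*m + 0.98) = 2.5*m^2 + 0.72*m + 0.73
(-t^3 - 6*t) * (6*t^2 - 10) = -6*t^5 - 26*t^3 + 60*t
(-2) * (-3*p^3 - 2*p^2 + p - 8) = 6*p^3 + 4*p^2 - 2*p + 16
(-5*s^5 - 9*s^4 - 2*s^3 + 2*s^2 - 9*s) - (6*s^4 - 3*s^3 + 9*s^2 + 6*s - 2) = -5*s^5 - 15*s^4 + s^3 - 7*s^2 - 15*s + 2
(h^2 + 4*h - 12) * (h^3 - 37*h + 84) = h^5 + 4*h^4 - 49*h^3 - 64*h^2 + 780*h - 1008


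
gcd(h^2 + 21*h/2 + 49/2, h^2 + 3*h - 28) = h + 7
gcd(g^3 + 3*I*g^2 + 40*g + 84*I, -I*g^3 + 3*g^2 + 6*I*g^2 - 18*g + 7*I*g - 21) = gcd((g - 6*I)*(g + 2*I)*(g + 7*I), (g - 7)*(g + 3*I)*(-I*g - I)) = 1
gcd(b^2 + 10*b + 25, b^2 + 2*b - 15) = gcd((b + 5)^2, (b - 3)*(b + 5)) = b + 5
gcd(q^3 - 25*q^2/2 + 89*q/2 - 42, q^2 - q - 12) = q - 4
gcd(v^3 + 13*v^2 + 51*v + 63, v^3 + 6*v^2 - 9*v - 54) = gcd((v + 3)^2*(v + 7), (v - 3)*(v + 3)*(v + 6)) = v + 3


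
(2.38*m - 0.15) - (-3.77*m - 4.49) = 6.15*m + 4.34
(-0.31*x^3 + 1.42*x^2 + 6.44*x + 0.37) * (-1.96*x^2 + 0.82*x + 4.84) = 0.6076*x^5 - 3.0374*x^4 - 12.9584*x^3 + 11.4284*x^2 + 31.473*x + 1.7908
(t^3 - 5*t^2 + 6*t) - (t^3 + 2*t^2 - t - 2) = -7*t^2 + 7*t + 2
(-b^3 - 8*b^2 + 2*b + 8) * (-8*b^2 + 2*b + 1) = 8*b^5 + 62*b^4 - 33*b^3 - 68*b^2 + 18*b + 8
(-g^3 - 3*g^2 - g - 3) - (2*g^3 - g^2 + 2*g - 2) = -3*g^3 - 2*g^2 - 3*g - 1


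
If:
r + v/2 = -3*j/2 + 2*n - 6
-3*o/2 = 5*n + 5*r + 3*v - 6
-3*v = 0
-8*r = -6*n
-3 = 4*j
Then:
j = -3/4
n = 39/10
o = -75/4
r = 117/40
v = 0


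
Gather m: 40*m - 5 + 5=40*m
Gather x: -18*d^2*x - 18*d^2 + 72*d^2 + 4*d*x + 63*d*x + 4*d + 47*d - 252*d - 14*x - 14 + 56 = 54*d^2 - 201*d + x*(-18*d^2 + 67*d - 14) + 42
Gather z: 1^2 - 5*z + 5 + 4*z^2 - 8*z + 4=4*z^2 - 13*z + 10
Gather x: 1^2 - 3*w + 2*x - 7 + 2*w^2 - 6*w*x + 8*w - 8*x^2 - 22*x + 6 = 2*w^2 + 5*w - 8*x^2 + x*(-6*w - 20)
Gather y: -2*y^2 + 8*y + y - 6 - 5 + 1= -2*y^2 + 9*y - 10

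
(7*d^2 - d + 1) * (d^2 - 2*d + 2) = 7*d^4 - 15*d^3 + 17*d^2 - 4*d + 2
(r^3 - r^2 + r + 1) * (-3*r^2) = -3*r^5 + 3*r^4 - 3*r^3 - 3*r^2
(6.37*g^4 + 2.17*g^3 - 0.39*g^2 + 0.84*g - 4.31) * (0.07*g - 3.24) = 0.4459*g^5 - 20.4869*g^4 - 7.0581*g^3 + 1.3224*g^2 - 3.0233*g + 13.9644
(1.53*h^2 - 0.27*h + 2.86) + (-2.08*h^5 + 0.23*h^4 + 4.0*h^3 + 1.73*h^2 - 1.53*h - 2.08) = -2.08*h^5 + 0.23*h^4 + 4.0*h^3 + 3.26*h^2 - 1.8*h + 0.78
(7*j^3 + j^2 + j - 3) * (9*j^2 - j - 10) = 63*j^5 + 2*j^4 - 62*j^3 - 38*j^2 - 7*j + 30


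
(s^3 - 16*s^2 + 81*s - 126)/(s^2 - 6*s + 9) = (s^2 - 13*s + 42)/(s - 3)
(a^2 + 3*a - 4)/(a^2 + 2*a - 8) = (a - 1)/(a - 2)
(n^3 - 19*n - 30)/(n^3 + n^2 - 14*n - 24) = (n - 5)/(n - 4)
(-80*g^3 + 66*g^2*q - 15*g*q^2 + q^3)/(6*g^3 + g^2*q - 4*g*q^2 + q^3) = (40*g^2 - 13*g*q + q^2)/(-3*g^2 - 2*g*q + q^2)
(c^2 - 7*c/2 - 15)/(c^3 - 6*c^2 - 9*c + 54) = (c + 5/2)/(c^2 - 9)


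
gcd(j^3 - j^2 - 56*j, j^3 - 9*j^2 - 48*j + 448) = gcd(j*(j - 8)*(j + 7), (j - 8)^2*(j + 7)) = j^2 - j - 56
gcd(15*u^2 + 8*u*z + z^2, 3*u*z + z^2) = 3*u + z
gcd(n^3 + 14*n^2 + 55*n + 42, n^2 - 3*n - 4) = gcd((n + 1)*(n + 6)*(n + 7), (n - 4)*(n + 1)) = n + 1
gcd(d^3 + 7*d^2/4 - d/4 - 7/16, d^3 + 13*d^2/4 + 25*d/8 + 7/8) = d^2 + 9*d/4 + 7/8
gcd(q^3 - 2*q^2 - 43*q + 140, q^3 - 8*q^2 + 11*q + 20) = q^2 - 9*q + 20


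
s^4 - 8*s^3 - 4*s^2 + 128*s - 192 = (s - 6)*(s - 4)*(s - 2)*(s + 4)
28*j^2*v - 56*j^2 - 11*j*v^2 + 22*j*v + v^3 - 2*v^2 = (-7*j + v)*(-4*j + v)*(v - 2)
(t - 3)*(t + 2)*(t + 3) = t^3 + 2*t^2 - 9*t - 18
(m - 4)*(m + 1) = m^2 - 3*m - 4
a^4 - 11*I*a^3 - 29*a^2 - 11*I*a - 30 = (a - 6*I)*(a - 5*I)*(a - I)*(a + I)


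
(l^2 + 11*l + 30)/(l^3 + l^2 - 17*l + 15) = (l + 6)/(l^2 - 4*l + 3)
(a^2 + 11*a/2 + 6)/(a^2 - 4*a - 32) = (a + 3/2)/(a - 8)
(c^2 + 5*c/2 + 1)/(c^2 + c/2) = (c + 2)/c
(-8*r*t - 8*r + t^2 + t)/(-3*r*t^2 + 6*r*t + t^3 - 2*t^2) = (8*r*t + 8*r - t^2 - t)/(t*(3*r*t - 6*r - t^2 + 2*t))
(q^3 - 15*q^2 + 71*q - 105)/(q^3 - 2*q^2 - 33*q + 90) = (q - 7)/(q + 6)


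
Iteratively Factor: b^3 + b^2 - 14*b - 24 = (b - 4)*(b^2 + 5*b + 6) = (b - 4)*(b + 3)*(b + 2)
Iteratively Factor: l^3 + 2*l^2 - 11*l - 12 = (l + 4)*(l^2 - 2*l - 3) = (l + 1)*(l + 4)*(l - 3)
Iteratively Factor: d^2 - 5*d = (d - 5)*(d)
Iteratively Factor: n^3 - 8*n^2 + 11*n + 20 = (n - 5)*(n^2 - 3*n - 4) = (n - 5)*(n + 1)*(n - 4)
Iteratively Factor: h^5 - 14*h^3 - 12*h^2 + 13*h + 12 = (h + 1)*(h^4 - h^3 - 13*h^2 + h + 12) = (h - 1)*(h + 1)*(h^3 - 13*h - 12) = (h - 4)*(h - 1)*(h + 1)*(h^2 + 4*h + 3) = (h - 4)*(h - 1)*(h + 1)*(h + 3)*(h + 1)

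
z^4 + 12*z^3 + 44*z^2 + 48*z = z*(z + 2)*(z + 4)*(z + 6)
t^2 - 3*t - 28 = (t - 7)*(t + 4)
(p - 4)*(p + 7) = p^2 + 3*p - 28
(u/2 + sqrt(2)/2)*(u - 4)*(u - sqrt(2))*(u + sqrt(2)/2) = u^4/2 - 2*u^3 + sqrt(2)*u^3/4 - sqrt(2)*u^2 - u^2 - sqrt(2)*u/2 + 4*u + 2*sqrt(2)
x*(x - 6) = x^2 - 6*x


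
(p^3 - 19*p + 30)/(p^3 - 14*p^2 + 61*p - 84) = (p^2 + 3*p - 10)/(p^2 - 11*p + 28)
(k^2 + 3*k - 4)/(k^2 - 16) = (k - 1)/(k - 4)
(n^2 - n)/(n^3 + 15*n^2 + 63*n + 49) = n*(n - 1)/(n^3 + 15*n^2 + 63*n + 49)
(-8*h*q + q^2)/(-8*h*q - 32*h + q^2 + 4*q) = q/(q + 4)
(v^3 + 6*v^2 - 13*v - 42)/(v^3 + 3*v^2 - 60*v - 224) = (v^2 - v - 6)/(v^2 - 4*v - 32)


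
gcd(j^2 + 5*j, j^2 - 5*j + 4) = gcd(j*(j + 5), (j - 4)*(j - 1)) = 1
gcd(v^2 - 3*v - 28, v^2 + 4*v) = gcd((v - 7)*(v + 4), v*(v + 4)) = v + 4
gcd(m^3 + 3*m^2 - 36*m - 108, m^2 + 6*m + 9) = m + 3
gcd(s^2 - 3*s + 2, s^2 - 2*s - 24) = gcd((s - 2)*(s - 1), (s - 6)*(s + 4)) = 1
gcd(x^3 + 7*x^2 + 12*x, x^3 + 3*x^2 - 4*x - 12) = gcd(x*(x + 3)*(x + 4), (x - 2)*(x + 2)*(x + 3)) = x + 3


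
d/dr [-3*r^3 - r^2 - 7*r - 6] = -9*r^2 - 2*r - 7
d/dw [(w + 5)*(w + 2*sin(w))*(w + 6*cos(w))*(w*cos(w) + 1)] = -(w + 5)*(w + 2*sin(w))*(w + 6*cos(w))*(w*sin(w) - cos(w)) - (w + 5)*(w + 2*sin(w))*(w*cos(w) + 1)*(6*sin(w) - 1) + (w + 5)*(w + 6*cos(w))*(w*cos(w) + 1)*(2*cos(w) + 1) + (w + 2*sin(w))*(w + 6*cos(w))*(w*cos(w) + 1)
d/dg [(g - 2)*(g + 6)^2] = (g + 6)*(3*g + 2)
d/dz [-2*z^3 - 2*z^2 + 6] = 2*z*(-3*z - 2)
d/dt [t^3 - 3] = 3*t^2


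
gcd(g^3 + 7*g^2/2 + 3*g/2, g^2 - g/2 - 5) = 1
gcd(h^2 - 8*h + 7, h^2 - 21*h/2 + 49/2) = h - 7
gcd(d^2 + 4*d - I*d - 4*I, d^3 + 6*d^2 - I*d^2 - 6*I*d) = d - I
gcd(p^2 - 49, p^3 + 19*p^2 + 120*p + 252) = p + 7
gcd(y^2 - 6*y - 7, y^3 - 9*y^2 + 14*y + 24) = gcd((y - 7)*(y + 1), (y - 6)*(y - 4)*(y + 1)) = y + 1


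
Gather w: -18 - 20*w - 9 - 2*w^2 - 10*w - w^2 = -3*w^2 - 30*w - 27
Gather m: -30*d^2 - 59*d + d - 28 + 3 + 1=-30*d^2 - 58*d - 24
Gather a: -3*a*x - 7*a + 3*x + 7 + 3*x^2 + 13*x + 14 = a*(-3*x - 7) + 3*x^2 + 16*x + 21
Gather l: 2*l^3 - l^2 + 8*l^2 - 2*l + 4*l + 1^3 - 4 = 2*l^3 + 7*l^2 + 2*l - 3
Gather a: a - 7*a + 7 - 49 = -6*a - 42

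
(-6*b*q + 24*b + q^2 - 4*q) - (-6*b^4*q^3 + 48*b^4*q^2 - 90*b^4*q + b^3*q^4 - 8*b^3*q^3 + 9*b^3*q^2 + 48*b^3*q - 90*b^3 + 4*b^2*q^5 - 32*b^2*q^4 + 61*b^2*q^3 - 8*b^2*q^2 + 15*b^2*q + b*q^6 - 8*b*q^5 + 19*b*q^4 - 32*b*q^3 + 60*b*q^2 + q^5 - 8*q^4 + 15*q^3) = 6*b^4*q^3 - 48*b^4*q^2 + 90*b^4*q - b^3*q^4 + 8*b^3*q^3 - 9*b^3*q^2 - 48*b^3*q + 90*b^3 - 4*b^2*q^5 + 32*b^2*q^4 - 61*b^2*q^3 + 8*b^2*q^2 - 15*b^2*q - b*q^6 + 8*b*q^5 - 19*b*q^4 + 32*b*q^3 - 60*b*q^2 - 6*b*q + 24*b - q^5 + 8*q^4 - 15*q^3 + q^2 - 4*q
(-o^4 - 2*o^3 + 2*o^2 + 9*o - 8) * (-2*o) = 2*o^5 + 4*o^4 - 4*o^3 - 18*o^2 + 16*o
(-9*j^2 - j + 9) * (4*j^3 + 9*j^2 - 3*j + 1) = -36*j^5 - 85*j^4 + 54*j^3 + 75*j^2 - 28*j + 9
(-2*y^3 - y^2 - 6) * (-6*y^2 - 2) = 12*y^5 + 6*y^4 + 4*y^3 + 38*y^2 + 12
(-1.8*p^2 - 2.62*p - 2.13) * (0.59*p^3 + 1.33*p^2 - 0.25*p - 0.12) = -1.062*p^5 - 3.9398*p^4 - 4.2913*p^3 - 1.9619*p^2 + 0.8469*p + 0.2556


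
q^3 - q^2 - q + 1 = (q - 1)^2*(q + 1)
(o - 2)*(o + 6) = o^2 + 4*o - 12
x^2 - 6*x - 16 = (x - 8)*(x + 2)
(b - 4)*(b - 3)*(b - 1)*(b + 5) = b^4 - 3*b^3 - 21*b^2 + 83*b - 60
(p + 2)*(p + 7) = p^2 + 9*p + 14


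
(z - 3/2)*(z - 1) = z^2 - 5*z/2 + 3/2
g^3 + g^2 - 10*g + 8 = (g - 2)*(g - 1)*(g + 4)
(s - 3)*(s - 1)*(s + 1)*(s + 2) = s^4 - s^3 - 7*s^2 + s + 6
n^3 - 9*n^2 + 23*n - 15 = (n - 5)*(n - 3)*(n - 1)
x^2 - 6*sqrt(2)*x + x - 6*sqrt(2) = (x + 1)*(x - 6*sqrt(2))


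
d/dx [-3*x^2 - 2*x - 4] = -6*x - 2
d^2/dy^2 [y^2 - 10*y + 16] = 2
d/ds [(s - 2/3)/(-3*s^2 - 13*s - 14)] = (9*s^2 - 12*s - 68)/(3*(9*s^4 + 78*s^3 + 253*s^2 + 364*s + 196))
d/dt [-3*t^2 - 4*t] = -6*t - 4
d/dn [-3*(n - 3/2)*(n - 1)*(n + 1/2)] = -9*n^2 + 12*n - 3/4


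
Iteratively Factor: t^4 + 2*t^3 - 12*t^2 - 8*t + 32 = (t + 4)*(t^3 - 2*t^2 - 4*t + 8) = (t - 2)*(t + 4)*(t^2 - 4) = (t - 2)*(t + 2)*(t + 4)*(t - 2)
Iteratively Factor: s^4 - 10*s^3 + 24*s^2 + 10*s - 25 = (s - 5)*(s^3 - 5*s^2 - s + 5) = (s - 5)*(s + 1)*(s^2 - 6*s + 5) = (s - 5)^2*(s + 1)*(s - 1)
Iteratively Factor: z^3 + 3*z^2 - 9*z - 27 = (z + 3)*(z^2 - 9) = (z + 3)^2*(z - 3)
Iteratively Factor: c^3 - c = (c)*(c^2 - 1) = c*(c - 1)*(c + 1)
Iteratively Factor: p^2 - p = (p - 1)*(p)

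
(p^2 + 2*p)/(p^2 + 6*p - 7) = p*(p + 2)/(p^2 + 6*p - 7)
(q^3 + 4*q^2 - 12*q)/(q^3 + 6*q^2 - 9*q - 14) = q*(q + 6)/(q^2 + 8*q + 7)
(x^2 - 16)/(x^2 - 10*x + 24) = (x + 4)/(x - 6)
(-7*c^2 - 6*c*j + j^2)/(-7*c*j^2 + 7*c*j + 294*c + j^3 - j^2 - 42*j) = (c + j)/(j^2 - j - 42)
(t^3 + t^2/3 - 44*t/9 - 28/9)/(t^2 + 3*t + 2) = (9*t^2 - 15*t - 14)/(9*(t + 1))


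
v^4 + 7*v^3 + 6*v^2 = v^2*(v + 1)*(v + 6)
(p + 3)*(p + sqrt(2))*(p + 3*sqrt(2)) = p^3 + 3*p^2 + 4*sqrt(2)*p^2 + 6*p + 12*sqrt(2)*p + 18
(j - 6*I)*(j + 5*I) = j^2 - I*j + 30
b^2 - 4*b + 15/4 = (b - 5/2)*(b - 3/2)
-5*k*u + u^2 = u*(-5*k + u)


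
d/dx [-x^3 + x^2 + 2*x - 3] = -3*x^2 + 2*x + 2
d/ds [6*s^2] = 12*s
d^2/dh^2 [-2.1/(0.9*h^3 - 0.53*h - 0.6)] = (11.34*h*(-0.9*h^3 + 0.53*h + 0.6) + 2.1*(2.7*h^2 - 0.53)*(5.4*h^2 - 1.06))/(-0.9*h^3 + 0.53*h + 0.6)^3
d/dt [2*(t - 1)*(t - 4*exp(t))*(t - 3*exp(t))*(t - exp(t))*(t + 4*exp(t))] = -8*t^4*exp(t) + 10*t^4 - 52*t^3*exp(2*t) - 24*t^3*exp(t) - 8*t^3 + 384*t^2*exp(3*t) - 26*t^2*exp(2*t) + 24*t^2*exp(t) - 384*t*exp(4*t) - 128*t*exp(3*t) + 52*t*exp(2*t) + 288*exp(4*t) - 128*exp(3*t)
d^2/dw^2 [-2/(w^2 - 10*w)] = 4*(w*(w - 10) - 4*(w - 5)^2)/(w^3*(w - 10)^3)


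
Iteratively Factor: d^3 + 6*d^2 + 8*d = (d + 2)*(d^2 + 4*d) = d*(d + 2)*(d + 4)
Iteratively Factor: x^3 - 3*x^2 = (x)*(x^2 - 3*x) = x^2*(x - 3)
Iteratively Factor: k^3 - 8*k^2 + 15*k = (k - 3)*(k^2 - 5*k) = k*(k - 3)*(k - 5)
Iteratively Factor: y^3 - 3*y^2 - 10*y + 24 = (y - 4)*(y^2 + y - 6) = (y - 4)*(y + 3)*(y - 2)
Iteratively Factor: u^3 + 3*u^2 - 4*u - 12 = (u + 3)*(u^2 - 4) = (u - 2)*(u + 3)*(u + 2)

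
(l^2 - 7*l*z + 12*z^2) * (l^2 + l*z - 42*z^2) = l^4 - 6*l^3*z - 37*l^2*z^2 + 306*l*z^3 - 504*z^4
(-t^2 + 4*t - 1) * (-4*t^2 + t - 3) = 4*t^4 - 17*t^3 + 11*t^2 - 13*t + 3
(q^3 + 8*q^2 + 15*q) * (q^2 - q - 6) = q^5 + 7*q^4 + q^3 - 63*q^2 - 90*q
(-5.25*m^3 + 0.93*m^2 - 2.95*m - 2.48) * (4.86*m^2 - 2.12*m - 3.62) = -25.515*m^5 + 15.6498*m^4 + 2.6964*m^3 - 9.1654*m^2 + 15.9366*m + 8.9776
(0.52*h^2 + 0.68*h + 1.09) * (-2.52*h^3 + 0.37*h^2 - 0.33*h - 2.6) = -1.3104*h^5 - 1.5212*h^4 - 2.6668*h^3 - 1.1731*h^2 - 2.1277*h - 2.834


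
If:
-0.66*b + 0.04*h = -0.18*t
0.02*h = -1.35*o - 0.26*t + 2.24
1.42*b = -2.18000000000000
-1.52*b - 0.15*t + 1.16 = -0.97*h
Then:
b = -1.54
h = -4.32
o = 2.62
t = -4.67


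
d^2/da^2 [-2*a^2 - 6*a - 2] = -4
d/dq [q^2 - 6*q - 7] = 2*q - 6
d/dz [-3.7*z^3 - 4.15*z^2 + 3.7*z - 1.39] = -11.1*z^2 - 8.3*z + 3.7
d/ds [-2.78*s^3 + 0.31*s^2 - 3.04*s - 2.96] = -8.34*s^2 + 0.62*s - 3.04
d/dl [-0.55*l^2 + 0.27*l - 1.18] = 0.27 - 1.1*l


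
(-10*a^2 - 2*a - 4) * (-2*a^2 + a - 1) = 20*a^4 - 6*a^3 + 16*a^2 - 2*a + 4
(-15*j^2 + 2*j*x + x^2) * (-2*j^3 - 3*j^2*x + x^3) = 30*j^5 + 41*j^4*x - 8*j^3*x^2 - 18*j^2*x^3 + 2*j*x^4 + x^5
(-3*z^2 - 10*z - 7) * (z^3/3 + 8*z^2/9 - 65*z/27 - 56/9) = -z^5 - 6*z^4 - 4*z^3 + 986*z^2/27 + 2135*z/27 + 392/9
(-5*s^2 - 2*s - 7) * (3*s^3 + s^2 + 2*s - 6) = -15*s^5 - 11*s^4 - 33*s^3 + 19*s^2 - 2*s + 42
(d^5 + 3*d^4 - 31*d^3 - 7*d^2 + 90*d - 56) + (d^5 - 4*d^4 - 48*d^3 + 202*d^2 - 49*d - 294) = 2*d^5 - d^4 - 79*d^3 + 195*d^2 + 41*d - 350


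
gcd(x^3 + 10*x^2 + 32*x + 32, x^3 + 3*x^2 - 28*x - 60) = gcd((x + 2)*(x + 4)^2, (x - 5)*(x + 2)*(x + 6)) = x + 2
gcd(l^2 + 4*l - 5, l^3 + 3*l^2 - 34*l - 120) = l + 5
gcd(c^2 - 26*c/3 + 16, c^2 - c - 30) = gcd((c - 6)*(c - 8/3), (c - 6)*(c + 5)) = c - 6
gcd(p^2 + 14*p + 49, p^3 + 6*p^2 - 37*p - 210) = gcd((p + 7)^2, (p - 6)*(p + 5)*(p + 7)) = p + 7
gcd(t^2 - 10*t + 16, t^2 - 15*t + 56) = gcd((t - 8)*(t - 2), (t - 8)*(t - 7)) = t - 8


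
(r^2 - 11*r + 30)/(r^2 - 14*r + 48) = (r - 5)/(r - 8)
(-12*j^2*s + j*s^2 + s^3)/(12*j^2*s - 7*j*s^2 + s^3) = (4*j + s)/(-4*j + s)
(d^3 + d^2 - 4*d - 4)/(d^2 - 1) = (d^2 - 4)/(d - 1)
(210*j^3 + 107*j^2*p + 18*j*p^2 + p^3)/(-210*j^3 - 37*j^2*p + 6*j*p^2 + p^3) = (6*j + p)/(-6*j + p)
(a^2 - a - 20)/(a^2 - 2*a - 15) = (a + 4)/(a + 3)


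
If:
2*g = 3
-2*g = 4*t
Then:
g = 3/2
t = -3/4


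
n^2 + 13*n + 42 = (n + 6)*(n + 7)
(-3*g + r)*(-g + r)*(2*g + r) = 6*g^3 - 5*g^2*r - 2*g*r^2 + r^3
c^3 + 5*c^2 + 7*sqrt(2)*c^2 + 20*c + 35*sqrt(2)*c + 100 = (c + 5)*(c + 2*sqrt(2))*(c + 5*sqrt(2))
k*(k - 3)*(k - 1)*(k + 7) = k^4 + 3*k^3 - 25*k^2 + 21*k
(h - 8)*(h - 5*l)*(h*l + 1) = h^3*l - 5*h^2*l^2 - 8*h^2*l + h^2 + 40*h*l^2 - 5*h*l - 8*h + 40*l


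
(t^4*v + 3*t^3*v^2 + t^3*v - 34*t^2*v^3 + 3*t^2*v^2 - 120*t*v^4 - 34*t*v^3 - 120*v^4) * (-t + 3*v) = -t^5*v - t^4*v + 43*t^3*v^3 + 18*t^2*v^4 + 43*t^2*v^3 - 360*t*v^5 + 18*t*v^4 - 360*v^5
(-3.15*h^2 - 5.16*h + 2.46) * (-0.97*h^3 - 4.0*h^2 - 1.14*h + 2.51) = 3.0555*h^5 + 17.6052*h^4 + 21.8448*h^3 - 11.8641*h^2 - 15.756*h + 6.1746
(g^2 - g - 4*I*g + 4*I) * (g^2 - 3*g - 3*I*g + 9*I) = g^4 - 4*g^3 - 7*I*g^3 - 9*g^2 + 28*I*g^2 + 48*g - 21*I*g - 36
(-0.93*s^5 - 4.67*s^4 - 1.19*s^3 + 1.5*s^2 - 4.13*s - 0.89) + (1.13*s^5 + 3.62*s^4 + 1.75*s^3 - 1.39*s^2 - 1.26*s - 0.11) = 0.2*s^5 - 1.05*s^4 + 0.56*s^3 + 0.11*s^2 - 5.39*s - 1.0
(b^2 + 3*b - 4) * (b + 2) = b^3 + 5*b^2 + 2*b - 8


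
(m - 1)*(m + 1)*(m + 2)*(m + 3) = m^4 + 5*m^3 + 5*m^2 - 5*m - 6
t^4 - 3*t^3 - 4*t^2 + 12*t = t*(t - 3)*(t - 2)*(t + 2)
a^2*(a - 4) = a^3 - 4*a^2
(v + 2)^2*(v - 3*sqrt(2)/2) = v^3 - 3*sqrt(2)*v^2/2 + 4*v^2 - 6*sqrt(2)*v + 4*v - 6*sqrt(2)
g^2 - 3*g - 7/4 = (g - 7/2)*(g + 1/2)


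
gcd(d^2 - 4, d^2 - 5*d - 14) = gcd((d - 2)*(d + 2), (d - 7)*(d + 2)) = d + 2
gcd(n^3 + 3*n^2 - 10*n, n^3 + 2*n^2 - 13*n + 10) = n^2 + 3*n - 10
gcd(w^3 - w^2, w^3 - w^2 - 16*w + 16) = w - 1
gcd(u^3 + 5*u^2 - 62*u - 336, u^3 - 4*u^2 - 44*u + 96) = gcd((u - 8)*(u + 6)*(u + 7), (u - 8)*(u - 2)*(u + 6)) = u^2 - 2*u - 48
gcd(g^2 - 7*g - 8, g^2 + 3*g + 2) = g + 1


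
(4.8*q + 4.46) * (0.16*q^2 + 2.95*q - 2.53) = 0.768*q^3 + 14.8736*q^2 + 1.013*q - 11.2838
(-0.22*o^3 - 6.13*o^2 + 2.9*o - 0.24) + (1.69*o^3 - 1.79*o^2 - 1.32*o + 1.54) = 1.47*o^3 - 7.92*o^2 + 1.58*o + 1.3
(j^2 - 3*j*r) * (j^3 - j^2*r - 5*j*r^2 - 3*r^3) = j^5 - 4*j^4*r - 2*j^3*r^2 + 12*j^2*r^3 + 9*j*r^4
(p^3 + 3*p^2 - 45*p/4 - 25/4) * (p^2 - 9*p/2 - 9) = p^5 - 3*p^4/2 - 135*p^3/4 + 139*p^2/8 + 1035*p/8 + 225/4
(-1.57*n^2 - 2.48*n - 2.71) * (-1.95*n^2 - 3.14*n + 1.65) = 3.0615*n^4 + 9.7658*n^3 + 10.4812*n^2 + 4.4174*n - 4.4715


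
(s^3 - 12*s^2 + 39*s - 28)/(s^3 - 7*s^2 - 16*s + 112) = (s - 1)/(s + 4)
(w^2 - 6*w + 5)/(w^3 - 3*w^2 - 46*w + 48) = (w - 5)/(w^2 - 2*w - 48)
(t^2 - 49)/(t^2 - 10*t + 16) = (t^2 - 49)/(t^2 - 10*t + 16)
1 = 1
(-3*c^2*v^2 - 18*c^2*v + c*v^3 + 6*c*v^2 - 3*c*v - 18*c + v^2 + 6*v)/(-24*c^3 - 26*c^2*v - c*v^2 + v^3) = (3*c^2*v^2 + 18*c^2*v - c*v^3 - 6*c*v^2 + 3*c*v + 18*c - v^2 - 6*v)/(24*c^3 + 26*c^2*v + c*v^2 - v^3)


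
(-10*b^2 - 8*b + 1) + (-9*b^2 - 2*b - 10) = -19*b^2 - 10*b - 9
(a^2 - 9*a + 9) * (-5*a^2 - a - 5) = -5*a^4 + 44*a^3 - 41*a^2 + 36*a - 45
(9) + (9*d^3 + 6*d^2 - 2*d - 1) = 9*d^3 + 6*d^2 - 2*d + 8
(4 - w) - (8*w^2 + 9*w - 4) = -8*w^2 - 10*w + 8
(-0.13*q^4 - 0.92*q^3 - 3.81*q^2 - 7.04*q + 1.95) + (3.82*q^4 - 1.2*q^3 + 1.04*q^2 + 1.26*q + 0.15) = 3.69*q^4 - 2.12*q^3 - 2.77*q^2 - 5.78*q + 2.1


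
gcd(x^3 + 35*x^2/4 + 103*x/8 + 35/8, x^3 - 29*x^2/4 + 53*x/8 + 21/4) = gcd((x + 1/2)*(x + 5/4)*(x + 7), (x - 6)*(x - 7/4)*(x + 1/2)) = x + 1/2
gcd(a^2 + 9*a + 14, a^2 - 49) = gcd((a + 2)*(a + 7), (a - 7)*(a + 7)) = a + 7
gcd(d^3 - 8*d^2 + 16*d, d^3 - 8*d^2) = d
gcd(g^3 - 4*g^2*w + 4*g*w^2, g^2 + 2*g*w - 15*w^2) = 1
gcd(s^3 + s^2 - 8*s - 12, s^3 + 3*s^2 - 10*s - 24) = s^2 - s - 6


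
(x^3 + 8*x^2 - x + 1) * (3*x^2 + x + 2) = 3*x^5 + 25*x^4 + 7*x^3 + 18*x^2 - x + 2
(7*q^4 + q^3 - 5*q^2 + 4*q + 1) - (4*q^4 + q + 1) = 3*q^4 + q^3 - 5*q^2 + 3*q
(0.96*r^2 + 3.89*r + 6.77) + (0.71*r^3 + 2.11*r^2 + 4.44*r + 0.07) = 0.71*r^3 + 3.07*r^2 + 8.33*r + 6.84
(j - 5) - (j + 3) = -8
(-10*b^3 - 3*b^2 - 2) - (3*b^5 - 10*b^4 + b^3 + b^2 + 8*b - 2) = -3*b^5 + 10*b^4 - 11*b^3 - 4*b^2 - 8*b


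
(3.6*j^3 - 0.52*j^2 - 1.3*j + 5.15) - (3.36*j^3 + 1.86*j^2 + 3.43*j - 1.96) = 0.24*j^3 - 2.38*j^2 - 4.73*j + 7.11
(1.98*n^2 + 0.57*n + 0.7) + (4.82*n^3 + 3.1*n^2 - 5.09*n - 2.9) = 4.82*n^3 + 5.08*n^2 - 4.52*n - 2.2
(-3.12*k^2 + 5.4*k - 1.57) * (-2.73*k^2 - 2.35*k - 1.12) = 8.5176*k^4 - 7.41*k^3 - 4.9095*k^2 - 2.3585*k + 1.7584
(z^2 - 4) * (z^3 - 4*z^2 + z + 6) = z^5 - 4*z^4 - 3*z^3 + 22*z^2 - 4*z - 24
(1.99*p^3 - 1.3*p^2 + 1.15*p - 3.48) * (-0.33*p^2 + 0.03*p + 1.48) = -0.6567*p^5 + 0.4887*p^4 + 2.5267*p^3 - 0.7411*p^2 + 1.5976*p - 5.1504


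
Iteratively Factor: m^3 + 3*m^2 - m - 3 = (m - 1)*(m^2 + 4*m + 3) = (m - 1)*(m + 3)*(m + 1)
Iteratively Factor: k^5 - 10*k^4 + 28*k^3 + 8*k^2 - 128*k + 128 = (k - 4)*(k^4 - 6*k^3 + 4*k^2 + 24*k - 32) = (k - 4)*(k - 2)*(k^3 - 4*k^2 - 4*k + 16) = (k - 4)*(k - 2)*(k + 2)*(k^2 - 6*k + 8) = (k - 4)*(k - 2)^2*(k + 2)*(k - 4)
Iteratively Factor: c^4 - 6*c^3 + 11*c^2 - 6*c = (c)*(c^3 - 6*c^2 + 11*c - 6) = c*(c - 1)*(c^2 - 5*c + 6) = c*(c - 2)*(c - 1)*(c - 3)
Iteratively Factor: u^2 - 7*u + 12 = (u - 3)*(u - 4)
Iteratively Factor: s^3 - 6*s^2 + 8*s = (s)*(s^2 - 6*s + 8) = s*(s - 4)*(s - 2)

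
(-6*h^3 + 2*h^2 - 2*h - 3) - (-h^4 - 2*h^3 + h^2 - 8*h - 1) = h^4 - 4*h^3 + h^2 + 6*h - 2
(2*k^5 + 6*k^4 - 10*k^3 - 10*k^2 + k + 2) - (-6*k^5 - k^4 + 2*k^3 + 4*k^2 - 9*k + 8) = 8*k^5 + 7*k^4 - 12*k^3 - 14*k^2 + 10*k - 6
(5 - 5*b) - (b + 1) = 4 - 6*b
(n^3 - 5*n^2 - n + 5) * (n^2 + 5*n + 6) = n^5 - 20*n^3 - 30*n^2 + 19*n + 30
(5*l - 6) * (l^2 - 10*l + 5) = 5*l^3 - 56*l^2 + 85*l - 30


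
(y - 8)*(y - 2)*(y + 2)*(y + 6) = y^4 - 2*y^3 - 52*y^2 + 8*y + 192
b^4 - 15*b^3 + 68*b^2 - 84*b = b*(b - 7)*(b - 6)*(b - 2)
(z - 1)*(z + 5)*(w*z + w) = w*z^3 + 5*w*z^2 - w*z - 5*w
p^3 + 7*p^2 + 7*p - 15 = (p - 1)*(p + 3)*(p + 5)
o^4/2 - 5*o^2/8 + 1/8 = (o/2 + 1/2)*(o - 1)*(o - 1/2)*(o + 1/2)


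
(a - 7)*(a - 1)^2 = a^3 - 9*a^2 + 15*a - 7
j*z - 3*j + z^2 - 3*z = (j + z)*(z - 3)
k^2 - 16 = (k - 4)*(k + 4)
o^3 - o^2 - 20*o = o*(o - 5)*(o + 4)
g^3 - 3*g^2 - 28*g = g*(g - 7)*(g + 4)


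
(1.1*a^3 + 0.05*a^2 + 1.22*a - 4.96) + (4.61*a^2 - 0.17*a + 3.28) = 1.1*a^3 + 4.66*a^2 + 1.05*a - 1.68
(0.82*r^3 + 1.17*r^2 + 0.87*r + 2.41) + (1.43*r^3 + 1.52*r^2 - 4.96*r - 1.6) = 2.25*r^3 + 2.69*r^2 - 4.09*r + 0.81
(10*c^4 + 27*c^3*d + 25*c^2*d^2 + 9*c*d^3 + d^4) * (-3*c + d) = -30*c^5 - 71*c^4*d - 48*c^3*d^2 - 2*c^2*d^3 + 6*c*d^4 + d^5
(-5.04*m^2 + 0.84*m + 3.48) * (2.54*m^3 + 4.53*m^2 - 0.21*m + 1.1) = -12.8016*m^5 - 20.6976*m^4 + 13.7028*m^3 + 10.044*m^2 + 0.1932*m + 3.828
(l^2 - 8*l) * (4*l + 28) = 4*l^3 - 4*l^2 - 224*l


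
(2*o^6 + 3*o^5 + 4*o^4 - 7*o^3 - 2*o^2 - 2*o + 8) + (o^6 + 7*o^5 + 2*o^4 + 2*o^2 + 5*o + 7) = 3*o^6 + 10*o^5 + 6*o^4 - 7*o^3 + 3*o + 15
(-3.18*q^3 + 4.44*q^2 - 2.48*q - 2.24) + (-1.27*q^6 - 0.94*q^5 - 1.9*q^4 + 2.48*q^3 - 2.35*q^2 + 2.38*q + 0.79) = -1.27*q^6 - 0.94*q^5 - 1.9*q^4 - 0.7*q^3 + 2.09*q^2 - 0.1*q - 1.45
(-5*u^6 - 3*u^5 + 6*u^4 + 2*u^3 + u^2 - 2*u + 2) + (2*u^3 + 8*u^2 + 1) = -5*u^6 - 3*u^5 + 6*u^4 + 4*u^3 + 9*u^2 - 2*u + 3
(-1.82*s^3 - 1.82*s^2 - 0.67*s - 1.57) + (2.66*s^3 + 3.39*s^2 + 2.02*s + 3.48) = 0.84*s^3 + 1.57*s^2 + 1.35*s + 1.91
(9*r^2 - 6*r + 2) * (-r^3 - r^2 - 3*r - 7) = -9*r^5 - 3*r^4 - 23*r^3 - 47*r^2 + 36*r - 14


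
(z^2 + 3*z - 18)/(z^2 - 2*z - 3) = (z + 6)/(z + 1)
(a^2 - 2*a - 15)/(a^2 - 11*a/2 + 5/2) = 2*(a + 3)/(2*a - 1)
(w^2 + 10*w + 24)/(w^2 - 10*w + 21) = (w^2 + 10*w + 24)/(w^2 - 10*w + 21)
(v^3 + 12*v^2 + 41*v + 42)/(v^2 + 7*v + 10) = (v^2 + 10*v + 21)/(v + 5)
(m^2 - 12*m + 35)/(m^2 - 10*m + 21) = (m - 5)/(m - 3)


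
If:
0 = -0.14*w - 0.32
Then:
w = -2.29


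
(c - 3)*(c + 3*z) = c^2 + 3*c*z - 3*c - 9*z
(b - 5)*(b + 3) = b^2 - 2*b - 15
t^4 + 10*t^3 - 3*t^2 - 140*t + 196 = (t - 2)^2*(t + 7)^2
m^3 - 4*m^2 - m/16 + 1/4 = (m - 4)*(m - 1/4)*(m + 1/4)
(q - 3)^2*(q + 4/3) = q^3 - 14*q^2/3 + q + 12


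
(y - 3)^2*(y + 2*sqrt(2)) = y^3 - 6*y^2 + 2*sqrt(2)*y^2 - 12*sqrt(2)*y + 9*y + 18*sqrt(2)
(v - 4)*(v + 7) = v^2 + 3*v - 28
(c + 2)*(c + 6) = c^2 + 8*c + 12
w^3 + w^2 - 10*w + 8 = (w - 2)*(w - 1)*(w + 4)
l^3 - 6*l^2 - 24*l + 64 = (l - 8)*(l - 2)*(l + 4)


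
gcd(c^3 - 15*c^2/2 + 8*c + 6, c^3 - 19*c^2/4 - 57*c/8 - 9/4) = c^2 - 11*c/2 - 3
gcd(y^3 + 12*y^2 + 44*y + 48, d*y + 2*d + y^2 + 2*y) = y + 2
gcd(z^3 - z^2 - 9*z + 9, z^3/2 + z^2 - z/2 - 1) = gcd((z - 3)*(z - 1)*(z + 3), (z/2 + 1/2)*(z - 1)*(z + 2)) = z - 1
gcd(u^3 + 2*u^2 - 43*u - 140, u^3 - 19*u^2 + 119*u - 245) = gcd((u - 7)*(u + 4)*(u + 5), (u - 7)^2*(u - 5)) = u - 7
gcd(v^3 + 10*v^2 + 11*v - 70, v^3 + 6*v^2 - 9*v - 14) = v^2 + 5*v - 14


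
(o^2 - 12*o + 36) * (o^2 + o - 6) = o^4 - 11*o^3 + 18*o^2 + 108*o - 216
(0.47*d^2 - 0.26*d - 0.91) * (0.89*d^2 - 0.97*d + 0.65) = 0.4183*d^4 - 0.6873*d^3 - 0.2522*d^2 + 0.7137*d - 0.5915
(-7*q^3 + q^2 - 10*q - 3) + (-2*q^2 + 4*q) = -7*q^3 - q^2 - 6*q - 3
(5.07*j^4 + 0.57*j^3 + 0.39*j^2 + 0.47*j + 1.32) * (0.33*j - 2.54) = 1.6731*j^5 - 12.6897*j^4 - 1.3191*j^3 - 0.8355*j^2 - 0.7582*j - 3.3528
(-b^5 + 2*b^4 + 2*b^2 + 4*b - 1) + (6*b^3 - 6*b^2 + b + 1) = -b^5 + 2*b^4 + 6*b^3 - 4*b^2 + 5*b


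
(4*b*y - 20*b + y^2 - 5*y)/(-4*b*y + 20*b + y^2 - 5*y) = (4*b + y)/(-4*b + y)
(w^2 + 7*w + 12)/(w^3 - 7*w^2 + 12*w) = (w^2 + 7*w + 12)/(w*(w^2 - 7*w + 12))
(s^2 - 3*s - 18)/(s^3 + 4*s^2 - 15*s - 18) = (s^2 - 3*s - 18)/(s^3 + 4*s^2 - 15*s - 18)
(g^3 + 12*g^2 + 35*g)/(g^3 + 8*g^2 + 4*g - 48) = g*(g^2 + 12*g + 35)/(g^3 + 8*g^2 + 4*g - 48)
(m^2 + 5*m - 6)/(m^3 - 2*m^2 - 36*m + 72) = (m - 1)/(m^2 - 8*m + 12)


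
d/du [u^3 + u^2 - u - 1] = 3*u^2 + 2*u - 1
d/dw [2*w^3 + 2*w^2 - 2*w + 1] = 6*w^2 + 4*w - 2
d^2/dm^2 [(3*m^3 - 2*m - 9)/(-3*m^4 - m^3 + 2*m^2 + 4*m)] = 2*(-27*m^9 + 54*m^7 + 600*m^6 + 339*m^5 - 372*m^4 - 392*m^3 + 216*m + 144)/(m^3*(27*m^9 + 27*m^8 - 45*m^7 - 143*m^6 - 42*m^5 + 144*m^4 + 184*m^3 - 96*m - 64))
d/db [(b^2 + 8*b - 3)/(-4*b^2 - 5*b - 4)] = (27*b^2 - 32*b - 47)/(16*b^4 + 40*b^3 + 57*b^2 + 40*b + 16)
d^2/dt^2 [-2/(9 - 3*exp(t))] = 2*(exp(t) + 3)*exp(t)/(3*(exp(t) - 3)^3)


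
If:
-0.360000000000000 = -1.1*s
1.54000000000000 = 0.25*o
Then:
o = 6.16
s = 0.33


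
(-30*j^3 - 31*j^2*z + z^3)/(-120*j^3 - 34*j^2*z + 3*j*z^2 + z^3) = (j + z)/(4*j + z)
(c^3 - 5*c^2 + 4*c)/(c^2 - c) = c - 4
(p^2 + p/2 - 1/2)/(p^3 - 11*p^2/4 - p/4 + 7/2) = 2*(2*p - 1)/(4*p^2 - 15*p + 14)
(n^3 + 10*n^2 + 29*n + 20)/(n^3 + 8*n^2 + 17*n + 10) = (n + 4)/(n + 2)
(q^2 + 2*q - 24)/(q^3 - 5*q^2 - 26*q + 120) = (q + 6)/(q^2 - q - 30)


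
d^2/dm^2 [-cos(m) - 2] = cos(m)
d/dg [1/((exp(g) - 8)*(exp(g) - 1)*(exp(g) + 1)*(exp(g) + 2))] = (-4*exp(3*g) + 18*exp(2*g) + 34*exp(g) - 6)*exp(g)/(exp(8*g) - 12*exp(7*g) + 2*exp(6*g) + 216*exp(5*g) + 249*exp(4*g) - 396*exp(3*g) - 508*exp(2*g) + 192*exp(g) + 256)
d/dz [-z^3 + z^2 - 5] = z*(2 - 3*z)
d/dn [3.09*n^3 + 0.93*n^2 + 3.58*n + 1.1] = 9.27*n^2 + 1.86*n + 3.58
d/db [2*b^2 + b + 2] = 4*b + 1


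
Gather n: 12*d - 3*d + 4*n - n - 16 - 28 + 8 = 9*d + 3*n - 36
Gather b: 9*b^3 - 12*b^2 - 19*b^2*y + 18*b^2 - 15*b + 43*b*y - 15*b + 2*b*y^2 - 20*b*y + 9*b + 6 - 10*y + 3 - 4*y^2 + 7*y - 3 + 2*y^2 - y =9*b^3 + b^2*(6 - 19*y) + b*(2*y^2 + 23*y - 21) - 2*y^2 - 4*y + 6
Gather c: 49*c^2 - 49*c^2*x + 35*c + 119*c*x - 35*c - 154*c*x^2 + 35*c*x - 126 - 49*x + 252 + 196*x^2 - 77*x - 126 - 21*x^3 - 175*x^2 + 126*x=c^2*(49 - 49*x) + c*(-154*x^2 + 154*x) - 21*x^3 + 21*x^2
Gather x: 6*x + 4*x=10*x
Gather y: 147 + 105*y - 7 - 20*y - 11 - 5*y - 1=80*y + 128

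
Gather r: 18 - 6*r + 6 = 24 - 6*r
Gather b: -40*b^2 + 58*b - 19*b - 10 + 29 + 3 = -40*b^2 + 39*b + 22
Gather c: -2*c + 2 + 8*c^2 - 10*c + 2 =8*c^2 - 12*c + 4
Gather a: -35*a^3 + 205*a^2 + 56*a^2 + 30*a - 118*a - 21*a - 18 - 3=-35*a^3 + 261*a^2 - 109*a - 21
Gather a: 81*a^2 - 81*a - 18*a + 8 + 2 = 81*a^2 - 99*a + 10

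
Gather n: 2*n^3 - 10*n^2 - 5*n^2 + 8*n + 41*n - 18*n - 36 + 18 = 2*n^3 - 15*n^2 + 31*n - 18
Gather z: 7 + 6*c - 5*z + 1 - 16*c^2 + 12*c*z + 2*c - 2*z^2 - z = -16*c^2 + 8*c - 2*z^2 + z*(12*c - 6) + 8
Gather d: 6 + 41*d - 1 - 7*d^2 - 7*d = -7*d^2 + 34*d + 5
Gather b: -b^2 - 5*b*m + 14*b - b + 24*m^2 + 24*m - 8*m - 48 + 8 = -b^2 + b*(13 - 5*m) + 24*m^2 + 16*m - 40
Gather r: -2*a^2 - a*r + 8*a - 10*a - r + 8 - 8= -2*a^2 - 2*a + r*(-a - 1)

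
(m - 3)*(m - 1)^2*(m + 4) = m^4 - m^3 - 13*m^2 + 25*m - 12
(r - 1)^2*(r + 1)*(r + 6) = r^4 + 5*r^3 - 7*r^2 - 5*r + 6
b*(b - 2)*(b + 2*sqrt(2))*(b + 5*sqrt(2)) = b^4 - 2*b^3 + 7*sqrt(2)*b^3 - 14*sqrt(2)*b^2 + 20*b^2 - 40*b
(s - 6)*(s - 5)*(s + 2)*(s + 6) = s^4 - 3*s^3 - 46*s^2 + 108*s + 360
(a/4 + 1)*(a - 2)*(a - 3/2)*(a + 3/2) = a^4/4 + a^3/2 - 41*a^2/16 - 9*a/8 + 9/2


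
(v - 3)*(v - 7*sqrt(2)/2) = v^2 - 7*sqrt(2)*v/2 - 3*v + 21*sqrt(2)/2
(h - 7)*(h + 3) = h^2 - 4*h - 21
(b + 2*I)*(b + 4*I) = b^2 + 6*I*b - 8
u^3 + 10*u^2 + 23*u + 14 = (u + 1)*(u + 2)*(u + 7)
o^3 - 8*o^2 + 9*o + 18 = (o - 6)*(o - 3)*(o + 1)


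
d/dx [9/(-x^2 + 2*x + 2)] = 18*(x - 1)/(-x^2 + 2*x + 2)^2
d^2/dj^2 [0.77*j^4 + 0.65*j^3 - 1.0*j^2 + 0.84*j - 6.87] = 9.24*j^2 + 3.9*j - 2.0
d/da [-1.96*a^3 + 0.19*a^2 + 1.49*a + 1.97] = -5.88*a^2 + 0.38*a + 1.49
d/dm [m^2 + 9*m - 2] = 2*m + 9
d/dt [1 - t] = -1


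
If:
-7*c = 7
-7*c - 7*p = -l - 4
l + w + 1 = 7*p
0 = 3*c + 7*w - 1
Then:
No Solution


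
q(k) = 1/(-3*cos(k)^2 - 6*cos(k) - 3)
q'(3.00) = -93868.55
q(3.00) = -3328.34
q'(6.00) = 0.02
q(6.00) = -0.09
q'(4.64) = 0.83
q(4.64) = -0.39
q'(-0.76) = 0.09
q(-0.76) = -0.11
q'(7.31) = -0.16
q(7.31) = -0.14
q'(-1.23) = 0.26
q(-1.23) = -0.19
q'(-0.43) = 0.04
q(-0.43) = -0.09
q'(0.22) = -0.02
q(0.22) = -0.09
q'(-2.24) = 9.56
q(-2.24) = -2.31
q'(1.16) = -0.22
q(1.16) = -0.17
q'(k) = (-6*sin(k)*cos(k) - 6*sin(k))/(-3*cos(k)^2 - 6*cos(k) - 3)^2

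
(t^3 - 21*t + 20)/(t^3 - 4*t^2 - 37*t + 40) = (t - 4)/(t - 8)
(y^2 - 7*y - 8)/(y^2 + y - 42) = (y^2 - 7*y - 8)/(y^2 + y - 42)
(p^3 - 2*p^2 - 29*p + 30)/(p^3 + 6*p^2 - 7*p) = (p^2 - p - 30)/(p*(p + 7))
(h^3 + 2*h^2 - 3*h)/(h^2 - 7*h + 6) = h*(h + 3)/(h - 6)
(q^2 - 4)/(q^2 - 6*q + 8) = (q + 2)/(q - 4)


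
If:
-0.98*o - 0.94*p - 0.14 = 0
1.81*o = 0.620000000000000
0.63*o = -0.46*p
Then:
No Solution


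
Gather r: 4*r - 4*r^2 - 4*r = -4*r^2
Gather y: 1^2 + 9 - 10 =0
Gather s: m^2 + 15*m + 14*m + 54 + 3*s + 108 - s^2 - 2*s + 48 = m^2 + 29*m - s^2 + s + 210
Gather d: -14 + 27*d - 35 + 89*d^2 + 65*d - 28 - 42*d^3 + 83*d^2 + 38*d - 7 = -42*d^3 + 172*d^2 + 130*d - 84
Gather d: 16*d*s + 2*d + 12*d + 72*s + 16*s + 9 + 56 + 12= d*(16*s + 14) + 88*s + 77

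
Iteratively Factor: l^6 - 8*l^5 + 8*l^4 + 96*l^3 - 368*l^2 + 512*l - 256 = (l - 2)*(l^5 - 6*l^4 - 4*l^3 + 88*l^2 - 192*l + 128) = (l - 2)^2*(l^4 - 4*l^3 - 12*l^2 + 64*l - 64) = (l - 2)^3*(l^3 - 2*l^2 - 16*l + 32) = (l - 4)*(l - 2)^3*(l^2 + 2*l - 8) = (l - 4)*(l - 2)^3*(l + 4)*(l - 2)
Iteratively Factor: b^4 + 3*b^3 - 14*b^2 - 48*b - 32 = (b + 2)*(b^3 + b^2 - 16*b - 16) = (b + 1)*(b + 2)*(b^2 - 16) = (b - 4)*(b + 1)*(b + 2)*(b + 4)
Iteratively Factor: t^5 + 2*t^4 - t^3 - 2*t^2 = (t)*(t^4 + 2*t^3 - t^2 - 2*t) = t*(t + 1)*(t^3 + t^2 - 2*t) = t*(t + 1)*(t + 2)*(t^2 - t) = t^2*(t + 1)*(t + 2)*(t - 1)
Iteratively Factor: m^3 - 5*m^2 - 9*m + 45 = (m - 3)*(m^2 - 2*m - 15) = (m - 5)*(m - 3)*(m + 3)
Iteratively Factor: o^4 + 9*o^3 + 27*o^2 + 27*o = (o + 3)*(o^3 + 6*o^2 + 9*o) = o*(o + 3)*(o^2 + 6*o + 9) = o*(o + 3)^2*(o + 3)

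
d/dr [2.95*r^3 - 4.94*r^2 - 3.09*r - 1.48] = 8.85*r^2 - 9.88*r - 3.09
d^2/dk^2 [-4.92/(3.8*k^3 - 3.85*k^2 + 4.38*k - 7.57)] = ((112.176*k - 37.884)*(3.8*k^3 - 3.85*k^2 + 4.38*k - 7.57) - 4.92*(11.4*k^2 - 7.7*k + 4.38)*(22.8*k^2 - 15.4*k + 8.76))/(3.8*k^3 - 3.85*k^2 + 4.38*k - 7.57)^3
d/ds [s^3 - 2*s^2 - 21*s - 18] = 3*s^2 - 4*s - 21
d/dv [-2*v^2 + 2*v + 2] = 2 - 4*v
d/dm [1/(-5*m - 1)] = 5/(5*m + 1)^2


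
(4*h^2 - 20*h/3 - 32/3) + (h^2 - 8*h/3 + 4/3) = 5*h^2 - 28*h/3 - 28/3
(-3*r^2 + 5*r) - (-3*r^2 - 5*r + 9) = 10*r - 9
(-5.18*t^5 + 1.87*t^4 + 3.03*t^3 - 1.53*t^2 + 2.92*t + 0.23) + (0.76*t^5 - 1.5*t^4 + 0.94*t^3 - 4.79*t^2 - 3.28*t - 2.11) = -4.42*t^5 + 0.37*t^4 + 3.97*t^3 - 6.32*t^2 - 0.36*t - 1.88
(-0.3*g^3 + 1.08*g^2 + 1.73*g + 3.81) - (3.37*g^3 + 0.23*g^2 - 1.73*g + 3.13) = -3.67*g^3 + 0.85*g^2 + 3.46*g + 0.68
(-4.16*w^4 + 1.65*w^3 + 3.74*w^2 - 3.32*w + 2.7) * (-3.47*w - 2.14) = 14.4352*w^5 + 3.1769*w^4 - 16.5088*w^3 + 3.5168*w^2 - 2.2642*w - 5.778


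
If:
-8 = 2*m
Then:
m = -4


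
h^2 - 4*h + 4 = (h - 2)^2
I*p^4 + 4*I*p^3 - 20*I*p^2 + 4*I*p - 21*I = (p - 3)*(p + 7)*(p + I)*(I*p + 1)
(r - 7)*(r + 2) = r^2 - 5*r - 14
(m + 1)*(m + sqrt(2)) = m^2 + m + sqrt(2)*m + sqrt(2)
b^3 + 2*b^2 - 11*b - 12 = (b - 3)*(b + 1)*(b + 4)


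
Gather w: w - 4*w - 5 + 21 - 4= 12 - 3*w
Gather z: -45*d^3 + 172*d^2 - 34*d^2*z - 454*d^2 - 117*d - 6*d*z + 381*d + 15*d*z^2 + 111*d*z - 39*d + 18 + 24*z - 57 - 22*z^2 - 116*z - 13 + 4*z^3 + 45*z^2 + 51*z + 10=-45*d^3 - 282*d^2 + 225*d + 4*z^3 + z^2*(15*d + 23) + z*(-34*d^2 + 105*d - 41) - 42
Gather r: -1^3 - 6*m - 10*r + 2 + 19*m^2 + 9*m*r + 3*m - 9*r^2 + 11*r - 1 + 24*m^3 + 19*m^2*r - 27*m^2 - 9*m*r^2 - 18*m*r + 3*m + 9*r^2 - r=24*m^3 - 8*m^2 - 9*m*r^2 + r*(19*m^2 - 9*m)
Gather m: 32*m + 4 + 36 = 32*m + 40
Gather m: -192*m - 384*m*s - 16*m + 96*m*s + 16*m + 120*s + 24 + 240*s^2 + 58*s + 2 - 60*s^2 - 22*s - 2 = m*(-288*s - 192) + 180*s^2 + 156*s + 24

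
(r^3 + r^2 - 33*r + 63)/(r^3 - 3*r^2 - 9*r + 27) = (r + 7)/(r + 3)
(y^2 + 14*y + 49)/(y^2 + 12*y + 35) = (y + 7)/(y + 5)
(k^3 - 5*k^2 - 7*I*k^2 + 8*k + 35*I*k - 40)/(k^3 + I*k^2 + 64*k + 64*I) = (k - 5)/(k + 8*I)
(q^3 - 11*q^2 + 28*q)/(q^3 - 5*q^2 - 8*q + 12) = q*(q^2 - 11*q + 28)/(q^3 - 5*q^2 - 8*q + 12)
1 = 1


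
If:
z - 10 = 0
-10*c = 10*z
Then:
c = -10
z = 10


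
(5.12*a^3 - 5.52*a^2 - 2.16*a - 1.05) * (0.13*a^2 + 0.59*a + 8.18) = 0.6656*a^5 + 2.3032*a^4 + 38.344*a^3 - 46.5645*a^2 - 18.2883*a - 8.589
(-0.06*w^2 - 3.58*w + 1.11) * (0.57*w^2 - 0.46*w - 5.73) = -0.0342*w^4 - 2.013*w^3 + 2.6233*w^2 + 20.0028*w - 6.3603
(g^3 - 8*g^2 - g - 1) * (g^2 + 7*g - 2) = g^5 - g^4 - 59*g^3 + 8*g^2 - 5*g + 2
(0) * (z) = 0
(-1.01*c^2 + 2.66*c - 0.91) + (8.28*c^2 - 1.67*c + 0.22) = 7.27*c^2 + 0.99*c - 0.69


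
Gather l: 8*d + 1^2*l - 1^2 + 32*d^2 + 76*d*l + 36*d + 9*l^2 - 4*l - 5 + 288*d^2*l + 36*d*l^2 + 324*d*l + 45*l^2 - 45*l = 32*d^2 + 44*d + l^2*(36*d + 54) + l*(288*d^2 + 400*d - 48) - 6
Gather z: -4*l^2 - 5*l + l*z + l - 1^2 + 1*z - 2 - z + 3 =-4*l^2 + l*z - 4*l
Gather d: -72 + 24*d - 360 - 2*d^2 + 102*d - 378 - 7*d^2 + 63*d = -9*d^2 + 189*d - 810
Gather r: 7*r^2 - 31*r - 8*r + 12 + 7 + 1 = 7*r^2 - 39*r + 20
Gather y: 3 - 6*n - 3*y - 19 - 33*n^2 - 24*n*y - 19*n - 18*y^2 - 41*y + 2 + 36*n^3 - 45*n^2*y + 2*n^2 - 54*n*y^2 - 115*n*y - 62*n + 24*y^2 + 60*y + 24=36*n^3 - 31*n^2 - 87*n + y^2*(6 - 54*n) + y*(-45*n^2 - 139*n + 16) + 10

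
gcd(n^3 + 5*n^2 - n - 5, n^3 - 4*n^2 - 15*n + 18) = n - 1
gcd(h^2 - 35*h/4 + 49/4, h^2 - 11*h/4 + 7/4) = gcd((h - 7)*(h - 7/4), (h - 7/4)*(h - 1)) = h - 7/4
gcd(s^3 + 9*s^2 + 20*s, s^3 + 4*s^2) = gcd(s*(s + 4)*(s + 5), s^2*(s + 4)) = s^2 + 4*s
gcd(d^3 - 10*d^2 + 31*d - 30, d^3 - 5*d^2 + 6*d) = d^2 - 5*d + 6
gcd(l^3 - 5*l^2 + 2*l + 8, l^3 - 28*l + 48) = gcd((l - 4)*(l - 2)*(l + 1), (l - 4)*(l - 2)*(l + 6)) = l^2 - 6*l + 8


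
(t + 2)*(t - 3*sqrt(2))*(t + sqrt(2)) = t^3 - 2*sqrt(2)*t^2 + 2*t^2 - 6*t - 4*sqrt(2)*t - 12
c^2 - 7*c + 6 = (c - 6)*(c - 1)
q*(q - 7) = q^2 - 7*q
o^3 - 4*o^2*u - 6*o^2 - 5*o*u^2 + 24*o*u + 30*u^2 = (o - 6)*(o - 5*u)*(o + u)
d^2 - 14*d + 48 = (d - 8)*(d - 6)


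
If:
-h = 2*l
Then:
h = -2*l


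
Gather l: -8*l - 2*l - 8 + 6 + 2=-10*l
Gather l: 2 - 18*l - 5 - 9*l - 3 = -27*l - 6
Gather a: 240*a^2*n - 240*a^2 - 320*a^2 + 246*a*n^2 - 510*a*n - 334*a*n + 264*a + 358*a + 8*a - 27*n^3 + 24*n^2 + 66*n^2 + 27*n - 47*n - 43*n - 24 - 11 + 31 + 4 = a^2*(240*n - 560) + a*(246*n^2 - 844*n + 630) - 27*n^3 + 90*n^2 - 63*n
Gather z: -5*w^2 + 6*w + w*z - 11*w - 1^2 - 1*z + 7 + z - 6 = -5*w^2 + w*z - 5*w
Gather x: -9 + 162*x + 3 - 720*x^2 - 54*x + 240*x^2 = -480*x^2 + 108*x - 6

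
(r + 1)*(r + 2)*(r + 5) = r^3 + 8*r^2 + 17*r + 10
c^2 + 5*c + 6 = (c + 2)*(c + 3)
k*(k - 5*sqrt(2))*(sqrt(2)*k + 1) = sqrt(2)*k^3 - 9*k^2 - 5*sqrt(2)*k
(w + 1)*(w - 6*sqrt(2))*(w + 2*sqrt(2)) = w^3 - 4*sqrt(2)*w^2 + w^2 - 24*w - 4*sqrt(2)*w - 24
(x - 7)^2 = x^2 - 14*x + 49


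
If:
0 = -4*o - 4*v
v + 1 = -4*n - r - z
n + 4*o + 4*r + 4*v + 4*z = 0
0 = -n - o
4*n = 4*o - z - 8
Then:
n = -4/19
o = 4/19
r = 121/19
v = -4/19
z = -120/19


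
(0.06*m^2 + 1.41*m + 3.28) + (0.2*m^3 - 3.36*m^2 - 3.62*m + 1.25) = 0.2*m^3 - 3.3*m^2 - 2.21*m + 4.53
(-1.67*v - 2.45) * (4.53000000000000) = -7.5651*v - 11.0985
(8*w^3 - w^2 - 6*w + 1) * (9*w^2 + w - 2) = 72*w^5 - w^4 - 71*w^3 + 5*w^2 + 13*w - 2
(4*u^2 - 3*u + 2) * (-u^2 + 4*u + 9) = -4*u^4 + 19*u^3 + 22*u^2 - 19*u + 18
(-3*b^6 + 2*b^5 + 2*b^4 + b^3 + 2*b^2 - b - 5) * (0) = 0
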